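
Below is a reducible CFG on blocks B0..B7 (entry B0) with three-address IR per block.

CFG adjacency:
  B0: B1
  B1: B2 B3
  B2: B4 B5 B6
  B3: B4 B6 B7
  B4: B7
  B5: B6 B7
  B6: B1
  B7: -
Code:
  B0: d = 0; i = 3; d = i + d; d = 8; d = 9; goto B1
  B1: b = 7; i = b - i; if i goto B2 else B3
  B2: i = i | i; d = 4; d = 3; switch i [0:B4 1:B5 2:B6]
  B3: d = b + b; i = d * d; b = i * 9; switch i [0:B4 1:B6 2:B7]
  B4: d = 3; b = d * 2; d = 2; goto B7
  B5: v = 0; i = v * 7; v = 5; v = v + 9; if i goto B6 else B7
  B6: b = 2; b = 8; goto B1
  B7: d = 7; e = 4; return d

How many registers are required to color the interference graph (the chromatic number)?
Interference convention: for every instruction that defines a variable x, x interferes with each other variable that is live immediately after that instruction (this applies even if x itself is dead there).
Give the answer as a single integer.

Per-block:
  B0: {d,i} / ∅
  B1: {b,i} / {i}
  B2: {d,i} / {i}
  B3: {b,d,i} / {b}
  B4: {b,d} / ∅
  B5: {i,v} / ∅
  B6: {b} / ∅
  B7: {d,e} / ∅

Backward fixpoint:
  B0 li=∅ lo={i}
  B1 li={i} lo={b,i}
  B2 li={i} lo={i}
  B3 li={b} lo={i}
  B4 li=∅ lo=∅
  B5 li=∅ lo={i}
  B6 li={i} lo={i}
  B7 li=∅ lo=∅

Interference:
  b↔{i}
  d↔{e,i}
  e↔{d}
  i↔{b,d,v}
  v↔{i}

Chromatic number:
  {b,i} pairwise interfere (2-clique) ⇒ χ ≥ 2
  2-colouring: R0={e,i}  R1={b,d,v}
  χ = 2

Answer: 2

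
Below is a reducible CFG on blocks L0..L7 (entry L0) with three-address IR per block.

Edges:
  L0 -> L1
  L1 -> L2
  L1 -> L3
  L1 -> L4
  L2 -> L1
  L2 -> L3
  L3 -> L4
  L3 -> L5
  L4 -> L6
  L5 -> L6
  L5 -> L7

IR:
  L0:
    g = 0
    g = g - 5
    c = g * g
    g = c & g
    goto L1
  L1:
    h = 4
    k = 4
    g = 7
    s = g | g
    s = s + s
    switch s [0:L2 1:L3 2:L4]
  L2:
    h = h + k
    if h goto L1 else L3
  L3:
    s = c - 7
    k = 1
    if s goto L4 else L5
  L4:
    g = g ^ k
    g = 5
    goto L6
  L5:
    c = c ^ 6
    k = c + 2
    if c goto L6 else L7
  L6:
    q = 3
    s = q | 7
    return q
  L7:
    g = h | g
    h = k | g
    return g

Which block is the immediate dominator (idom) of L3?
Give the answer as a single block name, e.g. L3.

idom tree: L1←L0 L2←L1 L3←L1 L4←L1 L5←L3 L6←L1 L7←L5
Join-block Dom:
  L1: preds {L0,L2}: {L0} ∩ {L0,L1,L2} = {L0}; idom=L0
  L3: preds {L1,L2}: {L0,L1} ∩ {L0,L1,L2} = {L0,L1}; idom=L1
  L4: preds {L1,L3}: {L0,L1} ∩ {L0,L1,L3} = {L0,L1}; idom=L1
  L6: preds {L4,L5}: {L0,L1,L4} ∩ {L0,L1,L3,L5} = {L0,L1}; idom=L1

idom(L3) = L1

Answer: L1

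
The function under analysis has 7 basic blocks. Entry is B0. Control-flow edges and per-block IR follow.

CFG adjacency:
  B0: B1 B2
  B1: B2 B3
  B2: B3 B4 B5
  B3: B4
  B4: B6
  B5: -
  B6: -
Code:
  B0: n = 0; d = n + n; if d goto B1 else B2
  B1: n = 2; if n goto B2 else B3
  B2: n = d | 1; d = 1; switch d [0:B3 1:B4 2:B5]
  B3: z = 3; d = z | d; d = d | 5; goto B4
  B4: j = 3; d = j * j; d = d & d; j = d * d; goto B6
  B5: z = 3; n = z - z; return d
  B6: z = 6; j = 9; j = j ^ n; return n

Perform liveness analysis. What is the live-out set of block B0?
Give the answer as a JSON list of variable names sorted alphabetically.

def/use:
  B0: {d,n} / ∅
  B1: {n} / ∅
  B2: {d,n} / {d}
  B3: {d,z} / {d}
  B4: {d,j} / ∅
  B5: {n,z} / {d}
  B6: {j,z} / {n}

Liveness:
  B0 li=∅ lo={d}
  B1 li={d} lo={d,n}
  B2 li={d} lo={d,n}
  B3 li={d,n} lo={n}
  B4 li={n} lo={n}
  B5 li={d} lo=∅
  B6 li={n} lo=∅

live-out(B0) = ["d"]

Answer: ["d"]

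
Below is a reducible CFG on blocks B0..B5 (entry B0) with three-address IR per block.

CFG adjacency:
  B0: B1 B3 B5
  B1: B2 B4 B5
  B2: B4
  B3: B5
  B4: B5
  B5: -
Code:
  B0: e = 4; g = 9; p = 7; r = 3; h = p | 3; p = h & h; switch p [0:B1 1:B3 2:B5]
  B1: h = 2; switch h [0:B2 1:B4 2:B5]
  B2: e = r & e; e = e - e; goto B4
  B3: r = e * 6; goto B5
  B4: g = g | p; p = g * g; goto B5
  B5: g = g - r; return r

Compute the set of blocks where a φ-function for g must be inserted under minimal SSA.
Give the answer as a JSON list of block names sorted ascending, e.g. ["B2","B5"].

Answer: ["B5"]

Analysis:
idom tree: B1←B0 B2←B1 B3←B0 B4←B1 B5←B0
Join-block Dom:
  B4: preds {B1,B2}: {B0,B1} ∩ {B0,B1,B2} = {B0,B1}; idom=B1
  B5: preds {B0,B1,B3,B4}: {B0} ∩ {B0,B1} ∩ {B0,B3} ∩ {B0,B1,B4} = {B0}; idom=B0

Frontier:
  B4←B1: walk · to B1
  B4←B2: walk B2 to B1
  B5←B0: walk · to B0
  B5←B1: walk B1 to B0
  B5←B3: walk B3 to B0
  B5←B4: walk B4→B1 to B0
  B0 → ∅
  B1 → {B5}
  B2 → {B4}
  B3 → {B5}
  B4 → {B5}
  B5 → ∅

φ for g: defs {B0,B4,B5}
  DF⁺ = {B5}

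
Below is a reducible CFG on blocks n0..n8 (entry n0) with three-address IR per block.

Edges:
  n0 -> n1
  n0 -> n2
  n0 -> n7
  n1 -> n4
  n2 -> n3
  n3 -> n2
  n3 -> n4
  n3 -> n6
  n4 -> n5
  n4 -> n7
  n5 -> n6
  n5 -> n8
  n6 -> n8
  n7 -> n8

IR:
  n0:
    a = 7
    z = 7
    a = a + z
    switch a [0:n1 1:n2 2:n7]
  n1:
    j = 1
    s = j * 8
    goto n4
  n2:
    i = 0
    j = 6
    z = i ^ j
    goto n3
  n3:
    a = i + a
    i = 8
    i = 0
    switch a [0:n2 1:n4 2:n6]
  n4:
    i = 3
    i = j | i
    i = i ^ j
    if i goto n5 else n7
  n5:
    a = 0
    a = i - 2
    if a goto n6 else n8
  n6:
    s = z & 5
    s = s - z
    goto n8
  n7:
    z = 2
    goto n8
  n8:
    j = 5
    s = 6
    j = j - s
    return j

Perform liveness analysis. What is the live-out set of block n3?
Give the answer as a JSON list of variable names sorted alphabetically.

Answer: ["a", "j", "z"]

Working:
Block summaries:
  n0: {a,z} / ∅
  n1: {j,s} / ∅
  n2: {i,j,z} / ∅
  n3: {a,i} / {a,i}
  n4: {i} / {j}
  n5: {a} / {i}
  n6: {s} / {z}
  n7: {z} / ∅
  n8: {j,s} / ∅

Live sets:
  n0 li=∅ lo={a,z}
  n1 li={z} lo={j,z}
  n2 li={a} lo={a,i,j,z}
  n3 li={a,i,j,z} lo={a,j,z}
  n4 li={j,z} lo={i,z}
  n5 li={i,z} lo={z}
  n6 li={z} lo=∅
  n7 li=∅ lo=∅
  n8 li=∅ lo=∅

live-out(n3) = ["a", "j", "z"]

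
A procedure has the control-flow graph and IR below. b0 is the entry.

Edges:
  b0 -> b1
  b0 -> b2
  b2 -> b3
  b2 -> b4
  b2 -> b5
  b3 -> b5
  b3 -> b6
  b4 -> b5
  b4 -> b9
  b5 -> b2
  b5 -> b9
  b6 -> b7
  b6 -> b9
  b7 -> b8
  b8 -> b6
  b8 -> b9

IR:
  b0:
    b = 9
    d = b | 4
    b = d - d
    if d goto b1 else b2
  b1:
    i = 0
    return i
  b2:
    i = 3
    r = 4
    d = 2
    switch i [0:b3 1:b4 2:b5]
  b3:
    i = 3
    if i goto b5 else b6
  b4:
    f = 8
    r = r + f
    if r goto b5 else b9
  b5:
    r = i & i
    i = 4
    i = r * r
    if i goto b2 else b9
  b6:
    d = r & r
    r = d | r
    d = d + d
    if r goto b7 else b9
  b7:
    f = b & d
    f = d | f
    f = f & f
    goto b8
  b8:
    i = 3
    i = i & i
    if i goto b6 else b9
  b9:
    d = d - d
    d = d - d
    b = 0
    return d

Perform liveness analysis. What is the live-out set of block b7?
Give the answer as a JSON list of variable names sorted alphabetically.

Answer: ["b", "d", "r"]

Working:
def/use:
  b0 def {b,d} use ∅
  b1 def {i} use ∅
  b2 def {d,i,r} use ∅
  b3 def {i} use ∅
  b4 def {f,r} use {r}
  b5 def {i,r} use {i}
  b6 def {d,r} use {r}
  b7 def {f} use {b,d}
  b8 def {i} use ∅
  b9 def {b,d} use {d}

Backward fixpoint:
  b0: in=∅ out={b}
  b1: in=∅ out=∅
  b2: in={b} out={b,d,i,r}
  b3: in={b,d,r} out={b,d,i,r}
  b4: in={b,d,i,r} out={b,d,i}
  b5: in={b,d,i} out={b,d}
  b6: in={b,r} out={b,d,r}
  b7: in={b,d,r} out={b,d,r}
  b8: in={b,d,r} out={b,d,r}
  b9: in={d} out=∅

live-out(b7) = ["b", "d", "r"]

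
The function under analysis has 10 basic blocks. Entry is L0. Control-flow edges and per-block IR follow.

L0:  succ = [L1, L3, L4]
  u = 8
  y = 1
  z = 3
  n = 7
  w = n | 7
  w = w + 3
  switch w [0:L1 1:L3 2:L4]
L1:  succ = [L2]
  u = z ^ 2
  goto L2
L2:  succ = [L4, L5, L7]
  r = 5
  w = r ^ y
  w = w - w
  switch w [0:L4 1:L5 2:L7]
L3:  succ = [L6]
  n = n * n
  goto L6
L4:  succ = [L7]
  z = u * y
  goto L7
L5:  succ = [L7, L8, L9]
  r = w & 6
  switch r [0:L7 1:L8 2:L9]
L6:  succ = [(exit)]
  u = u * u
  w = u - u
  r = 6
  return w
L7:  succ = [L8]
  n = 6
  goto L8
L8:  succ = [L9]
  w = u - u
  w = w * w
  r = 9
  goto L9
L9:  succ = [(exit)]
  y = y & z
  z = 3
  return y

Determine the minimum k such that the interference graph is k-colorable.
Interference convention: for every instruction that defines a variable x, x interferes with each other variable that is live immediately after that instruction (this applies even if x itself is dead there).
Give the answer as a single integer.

Answer: 5

Analysis:
def/use:
  L0: {n,u,w,y,z} / ∅
  L1: {u} / {z}
  L2: {r,w} / {y}
  L3: {n} / {n}
  L4: {z} / {u,y}
  L5: {r} / {w}
  L6: {r,u,w} / {u}
  L7: {n} / ∅
  L8: {r,w} / {u}
  L9: {y,z} / {y,z}

Liveness:
  L0: in=∅ out={n,u,y,z}
  L1: in={y,z} out={u,y,z}
  L2: in={u,y,z} out={u,w,y,z}
  L3: in={n,u} out={u}
  L4: in={u,y} out={u,y,z}
  L5: in={u,w,y,z} out={u,y,z}
  L6: in={u} out=∅
  L7: in={u,y,z} out={u,y,z}
  L8: in={u,y,z} out={y,z}
  L9: in={y,z} out=∅

Conflict graph:
  n↔{u,w,y,z}
  r↔{u,w,y,z}
  u↔{n,r,w,y,z}
  w↔{n,r,u,y,z}
  y↔{n,r,u,w,z}
  z↔{n,r,u,w,y}

Colouring:
  {n,u,w,y,z} pairwise interfere (5-clique) ⇒ χ ≥ 5
  5-colouring: R0={u}  R1={w}  R2={y}  R3={z}  R4={n,r}
  χ = 5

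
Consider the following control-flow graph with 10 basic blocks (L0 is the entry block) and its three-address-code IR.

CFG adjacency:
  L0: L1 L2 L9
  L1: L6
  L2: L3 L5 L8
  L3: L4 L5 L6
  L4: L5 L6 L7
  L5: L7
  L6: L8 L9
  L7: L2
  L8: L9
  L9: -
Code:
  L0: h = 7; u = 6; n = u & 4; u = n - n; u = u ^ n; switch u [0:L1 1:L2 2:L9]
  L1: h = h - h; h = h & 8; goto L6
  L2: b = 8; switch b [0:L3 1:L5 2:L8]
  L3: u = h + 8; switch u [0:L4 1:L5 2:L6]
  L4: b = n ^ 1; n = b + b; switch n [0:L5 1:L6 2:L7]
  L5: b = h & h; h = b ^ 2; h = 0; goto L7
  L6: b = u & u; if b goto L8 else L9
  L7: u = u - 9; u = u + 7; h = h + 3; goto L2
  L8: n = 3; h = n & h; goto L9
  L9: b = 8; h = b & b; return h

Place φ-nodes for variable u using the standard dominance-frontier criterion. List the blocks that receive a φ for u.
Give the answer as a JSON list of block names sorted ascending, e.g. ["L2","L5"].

Answer: ["L2", "L5", "L6", "L7", "L8", "L9"]

Derivation:
idom tree: L1←L0 L2←L0 L3←L2 L4←L3 L5←L2 L6←L0 L7←L2 L8←L0 L9←L0
Join-block Dom:
  L2: preds {L0,L7}: {L0} ∩ {L0,L2,L7} = {L0}; idom=L0
  L5: preds {L2,L3,L4}: {L0,L2} ∩ {L0,L2,L3} ∩ {L0,L2,L3,L4} = {L0,L2}; idom=L2
  L6: preds {L1,L3,L4}: {L0,L1} ∩ {L0,L2,L3} ∩ {L0,L2,L3,L4} = {L0}; idom=L0
  L7: preds {L4,L5}: {L0,L2,L3,L4} ∩ {L0,L2,L5} = {L0,L2}; idom=L2
  L8: preds {L2,L6}: {L0,L2} ∩ {L0,L6} = {L0}; idom=L0
  L9: preds {L0,L6,L8}: {L0} ∩ {L0,L6} ∩ {L0,L8} = {L0}; idom=L0

DF walk-up:
  join L2 pred L0: · stop@L0
  join L2 pred L7: L7→L2 stop@L0
  join L5 pred L2: · stop@L2
  join L5 pred L3: L3 stop@L2
  join L5 pred L4: L4→L3 stop@L2
  join L6 pred L1: L1 stop@L0
  join L6 pred L3: L3→L2 stop@L0
  join L6 pred L4: L4→L3→L2 stop@L0
  join L7 pred L4: L4→L3 stop@L2
  join L7 pred L5: L5 stop@L2
  join L8 pred L2: L2 stop@L0
  join L8 pred L6: L6 stop@L0
  join L9 pred L0: · stop@L0
  join L9 pred L6: L6 stop@L0
  join L9 pred L8: L8 stop@L0
  L0: DF=∅
  L1: DF={L6}
  L2: DF={L2,L6,L8}
  L3: DF={L5,L6,L7}
  L4: DF={L5,L6,L7}
  L5: DF={L7}
  L6: DF={L8,L9}
  L7: DF={L2}
  L8: DF={L9}
  L9: DF=∅

φ for u: defs {L0,L3,L7}
  DF⁺ = {L2,L5,L6,L7,L8,L9}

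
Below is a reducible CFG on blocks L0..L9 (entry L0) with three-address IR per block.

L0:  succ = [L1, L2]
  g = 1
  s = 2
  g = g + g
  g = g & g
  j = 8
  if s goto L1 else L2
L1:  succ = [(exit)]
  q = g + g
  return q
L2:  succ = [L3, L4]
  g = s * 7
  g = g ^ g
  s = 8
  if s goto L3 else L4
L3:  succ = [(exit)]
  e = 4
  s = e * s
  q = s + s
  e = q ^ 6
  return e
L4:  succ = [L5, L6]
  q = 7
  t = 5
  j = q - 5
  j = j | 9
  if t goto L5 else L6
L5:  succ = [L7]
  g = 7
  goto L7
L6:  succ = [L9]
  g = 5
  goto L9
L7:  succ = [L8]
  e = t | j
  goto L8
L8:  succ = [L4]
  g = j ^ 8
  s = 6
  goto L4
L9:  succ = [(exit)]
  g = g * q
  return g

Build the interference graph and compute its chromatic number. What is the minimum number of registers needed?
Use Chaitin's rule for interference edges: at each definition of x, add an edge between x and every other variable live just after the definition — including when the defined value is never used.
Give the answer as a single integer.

Answer: 4

Analysis:
Per-block:
  L0: def={g,j,s} ue=∅
  L1: def={q} ue={g}
  L2: def={g,s} ue={s}
  L3: def={e,q,s} ue={s}
  L4: def={j,q,t} ue=∅
  L5: def={g} ue=∅
  L6: def={g} ue=∅
  L7: def={e} ue={j,t}
  L8: def={g,s} ue={j}
  L9: def={g} ue={g,q}

Backward fixpoint:
  L0 li=∅ lo={g,s}
  L1 li={g} lo=∅
  L2 li={s} lo={s}
  L3 li={s} lo=∅
  L4 li=∅ lo={j,q,t}
  L5 li={j,t} lo={j,t}
  L6 li={q} lo={g,q}
  L7 li={j,t} lo={j}
  L8 li={j} lo=∅
  L9 li={g,q} lo=∅

Conflict graph:
  e — {j,s}
  g — {j,q,s,t}
  j — {e,g,q,s,t}
  q — {g,j,t}
  s — {e,g,j}
  t — {g,j,q}

Colouring:
  clique {g,j,q,t} ⇒ need ≥ 4
  assign e→c1 g→c1 j→c0 q→c2 s→c2 t→c3 — no edge inside a register ⇒ χ ≤ 4
  χ = 4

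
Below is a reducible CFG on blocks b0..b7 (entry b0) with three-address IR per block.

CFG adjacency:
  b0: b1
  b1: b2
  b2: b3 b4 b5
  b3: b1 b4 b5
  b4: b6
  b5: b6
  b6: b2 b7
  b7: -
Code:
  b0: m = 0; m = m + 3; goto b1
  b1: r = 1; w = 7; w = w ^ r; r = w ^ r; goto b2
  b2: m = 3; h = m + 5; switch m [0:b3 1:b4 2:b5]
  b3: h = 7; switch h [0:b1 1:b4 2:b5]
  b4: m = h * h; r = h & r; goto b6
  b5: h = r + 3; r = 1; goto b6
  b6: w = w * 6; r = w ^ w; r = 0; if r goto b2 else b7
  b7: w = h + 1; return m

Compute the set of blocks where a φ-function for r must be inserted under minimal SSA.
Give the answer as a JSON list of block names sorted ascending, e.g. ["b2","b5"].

idom tree: b1←b0 b2←b1 b3←b2 b4←b2 b5←b2 b6←b2 b7←b6
Join-block Dom:
  b1: preds {b0,b3}: {b0} ∩ {b0,b1,b2,b3} = {b0}; idom=b0
  b2: preds {b1,b6}: {b0,b1} ∩ {b0,b1,b2,b6} = {b0,b1}; idom=b1
  b4: preds {b2,b3}: {b0,b1,b2} ∩ {b0,b1,b2,b3} = {b0,b1,b2}; idom=b2
  b5: preds {b2,b3}: {b0,b1,b2} ∩ {b0,b1,b2,b3} = {b0,b1,b2}; idom=b2
  b6: preds {b4,b5}: {b0,b1,b2,b4} ∩ {b0,b1,b2,b5} = {b0,b1,b2}; idom=b2

DF derivation:
  join b1 pred b0: · stop@b0
  join b1 pred b3: b3→b2→b1 stop@b0
  join b2 pred b1: · stop@b1
  join b2 pred b6: b6→b2 stop@b1
  join b4 pred b2: · stop@b2
  join b4 pred b3: b3 stop@b2
  join b5 pred b2: · stop@b2
  join b5 pred b3: b3 stop@b2
  join b6 pred b4: b4 stop@b2
  join b6 pred b5: b5 stop@b2
  b0 → ∅
  b1 → {b1}
  b2 → {b1,b2}
  b3 → {b1,b4,b5}
  b4 → {b6}
  b5 → {b6}
  b6 → {b2}
  b7 → ∅

φ for r: defs {b1,b4,b5,b6}
  DF⁺ = {b1,b2,b6}

Answer: ["b1", "b2", "b6"]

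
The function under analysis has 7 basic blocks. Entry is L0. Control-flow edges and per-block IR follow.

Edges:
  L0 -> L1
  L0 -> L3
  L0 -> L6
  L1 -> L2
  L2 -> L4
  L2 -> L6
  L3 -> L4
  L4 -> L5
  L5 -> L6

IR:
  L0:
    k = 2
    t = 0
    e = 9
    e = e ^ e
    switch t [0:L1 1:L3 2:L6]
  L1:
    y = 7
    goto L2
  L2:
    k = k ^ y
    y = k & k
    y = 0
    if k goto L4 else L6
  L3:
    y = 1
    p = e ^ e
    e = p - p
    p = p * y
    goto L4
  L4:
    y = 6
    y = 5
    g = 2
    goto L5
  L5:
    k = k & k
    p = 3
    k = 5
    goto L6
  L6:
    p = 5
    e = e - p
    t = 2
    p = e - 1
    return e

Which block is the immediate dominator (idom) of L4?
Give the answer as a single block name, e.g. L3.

idom tree: L1←L0 L2←L1 L3←L0 L4←L0 L5←L4 L6←L0
Join-block Dom:
  L4: preds {L2,L3}: {L0,L1,L2} ∩ {L0,L3} = {L0}; idom=L0
  L6: preds {L0,L2,L5}: {L0} ∩ {L0,L1,L2} ∩ {L0,L4,L5} = {L0}; idom=L0

idom(L4) = L0

Answer: L0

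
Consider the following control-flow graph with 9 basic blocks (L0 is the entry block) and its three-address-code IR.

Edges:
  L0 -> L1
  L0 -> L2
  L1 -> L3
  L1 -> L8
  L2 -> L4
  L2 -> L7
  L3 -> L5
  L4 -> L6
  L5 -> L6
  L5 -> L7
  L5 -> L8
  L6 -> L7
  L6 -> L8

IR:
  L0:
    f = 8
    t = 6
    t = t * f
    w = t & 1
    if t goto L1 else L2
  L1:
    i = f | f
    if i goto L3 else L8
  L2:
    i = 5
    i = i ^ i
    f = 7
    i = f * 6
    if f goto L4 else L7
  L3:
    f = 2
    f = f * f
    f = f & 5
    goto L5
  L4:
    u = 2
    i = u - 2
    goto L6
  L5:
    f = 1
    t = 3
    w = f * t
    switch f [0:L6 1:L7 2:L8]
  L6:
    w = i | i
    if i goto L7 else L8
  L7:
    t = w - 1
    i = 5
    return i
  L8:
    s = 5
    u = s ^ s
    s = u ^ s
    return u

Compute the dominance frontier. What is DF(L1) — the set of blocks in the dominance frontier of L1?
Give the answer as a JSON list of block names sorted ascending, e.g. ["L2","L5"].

Answer: ["L6", "L7", "L8"]

Derivation:
idom tree: L1←L0 L2←L0 L3←L1 L4←L2 L5←L3 L6←L0 L7←L0 L8←L0
Dom∩ at merges:
  L6: preds {L4,L5}: {L0,L2,L4} ∩ {L0,L1,L3,L5} = {L0}; idom=L0
  L7: preds {L2,L5,L6}: {L0,L2} ∩ {L0,L1,L3,L5} ∩ {L0,L6} = {L0}; idom=L0
  L8: preds {L1,L5,L6}: {L0,L1} ∩ {L0,L1,L3,L5} ∩ {L0,L6} = {L0}; idom=L0

Frontier:
  L6←L4: walk L4→L2 to L0
  L6←L5: walk L5→L3→L1 to L0
  L7←L2: walk L2 to L0
  L7←L5: walk L5→L3→L1 to L0
  L7←L6: walk L6 to L0
  L8←L1: walk L1 to L0
  L8←L5: walk L5→L3→L1 to L0
  L8←L6: walk L6 to L0
  DF(L0)=∅
  DF(L1)={L6,L7,L8}
  DF(L2)={L6,L7}
  DF(L3)={L6,L7,L8}
  DF(L4)={L6}
  DF(L5)={L6,L7,L8}
  DF(L6)={L7,L8}
  DF(L7)=∅
  DF(L8)=∅

DF(L1) = ["L6", "L7", "L8"]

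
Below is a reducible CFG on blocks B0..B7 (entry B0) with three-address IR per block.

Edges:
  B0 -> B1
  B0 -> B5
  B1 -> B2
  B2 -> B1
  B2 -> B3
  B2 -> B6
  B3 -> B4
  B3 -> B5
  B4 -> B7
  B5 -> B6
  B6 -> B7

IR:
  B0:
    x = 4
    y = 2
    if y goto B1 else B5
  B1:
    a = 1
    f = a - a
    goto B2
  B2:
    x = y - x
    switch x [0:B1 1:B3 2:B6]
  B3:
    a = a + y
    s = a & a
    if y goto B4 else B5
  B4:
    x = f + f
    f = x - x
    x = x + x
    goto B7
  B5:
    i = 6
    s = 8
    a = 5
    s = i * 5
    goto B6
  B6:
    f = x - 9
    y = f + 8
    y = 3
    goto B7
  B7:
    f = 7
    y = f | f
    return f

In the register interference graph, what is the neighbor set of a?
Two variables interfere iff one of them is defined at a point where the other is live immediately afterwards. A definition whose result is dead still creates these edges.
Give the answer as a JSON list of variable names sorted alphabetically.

Answer: ["f", "i", "x", "y"]

Analysis:
Block summaries:
  B0 def {x,y} use ∅
  B1 def {a,f} use ∅
  B2 def {x} use {x,y}
  B3 def {a,s} use {a,y}
  B4 def {f,x} use {f}
  B5 def {a,i,s} use ∅
  B6 def {f,y} use {x}
  B7 def {f,y} use ∅

Liveness:
  live B0: ∅→{x,y}
  live B1: {x,y}→{a,f,x,y}
  live B2: {a,f,x,y}→{a,f,x,y}
  live B3: {a,f,x,y}→{f,x}
  live B4: {f}→∅
  live B5: {x}→{x}
  live B6: {x}→∅
  live B7: ∅→∅

Conflict graph:
  a: {f,i,x,y}
  f: {a,s,x,y}
  i: {a,s,x}
  s: {f,i,x,y}
  x: {a,f,i,s,y}
  y: {a,f,s,x}

N(a) = ["f", "i", "x", "y"]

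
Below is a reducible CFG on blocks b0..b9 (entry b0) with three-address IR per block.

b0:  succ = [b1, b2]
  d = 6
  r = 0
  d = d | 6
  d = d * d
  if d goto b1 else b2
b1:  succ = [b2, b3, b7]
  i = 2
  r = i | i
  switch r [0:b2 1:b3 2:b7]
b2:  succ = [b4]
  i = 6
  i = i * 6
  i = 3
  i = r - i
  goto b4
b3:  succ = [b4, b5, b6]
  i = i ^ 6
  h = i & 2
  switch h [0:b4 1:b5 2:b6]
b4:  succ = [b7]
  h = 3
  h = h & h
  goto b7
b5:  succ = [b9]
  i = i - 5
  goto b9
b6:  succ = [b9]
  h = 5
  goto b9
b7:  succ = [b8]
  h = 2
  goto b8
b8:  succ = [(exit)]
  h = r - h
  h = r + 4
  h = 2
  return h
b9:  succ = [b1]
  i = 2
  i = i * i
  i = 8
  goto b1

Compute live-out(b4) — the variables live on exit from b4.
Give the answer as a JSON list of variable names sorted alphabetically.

Per-block:
  b0: def={d,r} ue=∅
  b1: def={i,r} ue=∅
  b2: def={i} ue={r}
  b3: def={h,i} ue={i}
  b4: def={h} ue=∅
  b5: def={i} ue={i}
  b6: def={h} ue=∅
  b7: def={h} ue=∅
  b8: def={h} ue={h,r}
  b9: def={i} ue=∅

Backward fixpoint:
  b0: in=∅ out={r}
  b1: in=∅ out={i,r}
  b2: in={r} out={r}
  b3: in={i,r} out={i,r}
  b4: in={r} out={r}
  b5: in={i} out=∅
  b6: in=∅ out=∅
  b7: in={r} out={h,r}
  b8: in={h,r} out=∅
  b9: in=∅ out=∅

live-out(b4) = ["r"]

Answer: ["r"]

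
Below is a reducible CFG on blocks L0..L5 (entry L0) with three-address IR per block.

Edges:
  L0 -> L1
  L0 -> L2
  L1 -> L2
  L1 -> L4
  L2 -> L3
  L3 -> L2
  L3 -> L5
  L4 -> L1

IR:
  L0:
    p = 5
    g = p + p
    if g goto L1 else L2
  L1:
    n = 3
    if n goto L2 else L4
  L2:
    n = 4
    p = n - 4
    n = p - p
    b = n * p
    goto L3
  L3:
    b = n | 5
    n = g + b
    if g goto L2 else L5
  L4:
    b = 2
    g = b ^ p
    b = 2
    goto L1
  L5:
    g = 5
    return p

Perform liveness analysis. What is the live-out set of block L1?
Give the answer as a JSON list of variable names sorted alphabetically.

Block summaries:
  L0: def={g,p} ue=∅
  L1: def={n} ue=∅
  L2: def={b,n,p} ue=∅
  L3: def={b,n} ue={g,n}
  L4: def={b,g} ue={p}
  L5: def={g} ue={p}

Live sets:
  L0 li=∅ lo={g,p}
  L1 li={g,p} lo={g,p}
  L2 li={g} lo={g,n,p}
  L3 li={g,n,p} lo={g,p}
  L4 li={p} lo={g,p}
  L5 li={p} lo=∅

live-out(L1) = ["g", "p"]

Answer: ["g", "p"]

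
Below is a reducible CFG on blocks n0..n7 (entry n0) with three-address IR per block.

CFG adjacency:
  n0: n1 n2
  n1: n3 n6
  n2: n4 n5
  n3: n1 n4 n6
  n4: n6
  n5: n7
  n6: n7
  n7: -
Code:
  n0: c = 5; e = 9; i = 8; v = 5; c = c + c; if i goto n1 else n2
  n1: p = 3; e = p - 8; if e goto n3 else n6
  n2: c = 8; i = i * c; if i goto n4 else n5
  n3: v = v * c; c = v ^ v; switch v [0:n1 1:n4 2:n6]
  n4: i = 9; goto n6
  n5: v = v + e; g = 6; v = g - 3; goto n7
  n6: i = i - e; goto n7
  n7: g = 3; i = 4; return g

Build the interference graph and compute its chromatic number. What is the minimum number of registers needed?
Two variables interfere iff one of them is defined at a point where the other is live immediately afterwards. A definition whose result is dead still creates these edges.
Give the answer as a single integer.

def/use:
  n0: def={c,e,i,v} ue=∅
  n1: def={e,p} ue=∅
  n2: def={c,i} ue={i}
  n3: def={c,v} ue={c,v}
  n4: def={i} ue=∅
  n5: def={g,v} ue={e,v}
  n6: def={i} ue={e,i}
  n7: def={g,i} ue=∅

Backward fixpoint:
  live n0: ∅→{c,e,i,v}
  live n1: {c,i,v}→{c,e,i,v}
  live n2: {e,i,v}→{e,v}
  live n3: {c,e,i,v}→{c,e,i,v}
  live n4: {e}→{e,i}
  live n5: {e,v}→∅
  live n6: {e,i}→∅
  live n7: ∅→∅

Interference:
  c — {e,i,p,v}
  e — {c,i,v}
  g — {i}
  i — {c,e,g,p,v}
  p — {c,i,v}
  v — {c,e,i,p}

Chromatic number:
  clique {c,e,i,v} ⇒ need ≥ 4
  assign c→r1 e→r3 g→r1 i→r0 p→r3 v→r2 — no edge inside a register ⇒ χ ≤ 4
  χ = 4

Answer: 4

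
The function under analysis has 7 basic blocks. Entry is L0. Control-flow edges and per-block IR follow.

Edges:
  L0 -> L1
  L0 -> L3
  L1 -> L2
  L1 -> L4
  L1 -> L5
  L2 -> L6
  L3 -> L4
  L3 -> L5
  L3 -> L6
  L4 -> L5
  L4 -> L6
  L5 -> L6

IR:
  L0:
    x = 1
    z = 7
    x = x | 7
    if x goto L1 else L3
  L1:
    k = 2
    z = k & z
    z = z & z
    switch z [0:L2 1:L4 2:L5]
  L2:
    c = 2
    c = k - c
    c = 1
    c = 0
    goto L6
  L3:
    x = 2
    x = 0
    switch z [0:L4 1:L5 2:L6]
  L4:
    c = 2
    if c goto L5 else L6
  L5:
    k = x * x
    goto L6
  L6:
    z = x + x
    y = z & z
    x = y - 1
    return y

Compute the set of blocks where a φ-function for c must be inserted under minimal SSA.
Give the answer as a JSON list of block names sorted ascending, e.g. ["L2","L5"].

Answer: ["L5", "L6"]

Analysis:
idom tree: L1←L0 L2←L1 L3←L0 L4←L0 L5←L0 L6←L0
Dom∩ at merges:
  L4: preds {L1,L3}: {L0,L1} ∩ {L0,L3} = {L0}; idom=L0
  L5: preds {L1,L3,L4}: {L0,L1} ∩ {L0,L3} ∩ {L0,L4} = {L0}; idom=L0
  L6: preds {L2,L3,L4,L5}: {L0,L1,L2} ∩ {L0,L3} ∩ {L0,L4} ∩ {L0,L5} = {L0}; idom=L0

Frontier:
  join L4 pred L1: L1 stop@L0
  join L4 pred L3: L3 stop@L0
  join L5 pred L1: L1 stop@L0
  join L5 pred L3: L3 stop@L0
  join L5 pred L4: L4 stop@L0
  join L6 pred L2: L2→L1 stop@L0
  join L6 pred L3: L3 stop@L0
  join L6 pred L4: L4 stop@L0
  join L6 pred L5: L5 stop@L0
  L0: DF=∅
  L1: DF={L4,L5,L6}
  L2: DF={L6}
  L3: DF={L4,L5,L6}
  L4: DF={L5,L6}
  L5: DF={L6}
  L6: DF=∅

φ for c: defs {L2,L4}
  DF⁺ = {L5,L6}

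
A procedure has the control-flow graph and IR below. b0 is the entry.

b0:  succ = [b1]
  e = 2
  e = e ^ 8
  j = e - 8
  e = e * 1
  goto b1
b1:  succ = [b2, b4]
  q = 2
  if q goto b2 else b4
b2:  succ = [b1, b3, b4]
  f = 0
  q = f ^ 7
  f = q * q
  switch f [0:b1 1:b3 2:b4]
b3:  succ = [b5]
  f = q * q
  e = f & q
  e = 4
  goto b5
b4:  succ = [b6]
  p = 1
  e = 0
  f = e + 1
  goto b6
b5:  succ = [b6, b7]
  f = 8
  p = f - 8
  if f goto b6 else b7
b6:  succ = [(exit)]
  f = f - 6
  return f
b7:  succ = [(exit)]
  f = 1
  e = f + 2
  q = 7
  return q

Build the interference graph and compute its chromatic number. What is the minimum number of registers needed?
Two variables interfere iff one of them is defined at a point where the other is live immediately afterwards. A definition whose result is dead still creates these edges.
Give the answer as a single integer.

Answer: 2

Derivation:
Per-block:
  b0: {e,j} / ∅
  b1: {q} / ∅
  b2: {f,q} / ∅
  b3: {e,f} / {q}
  b4: {e,f,p} / ∅
  b5: {f,p} / ∅
  b6: {f} / {f}
  b7: {e,f,q} / ∅

Live sets:
  b0 li=∅ lo=∅
  b1 li=∅ lo=∅
  b2 li=∅ lo={q}
  b3 li={q} lo=∅
  b4 li=∅ lo={f}
  b5 li=∅ lo={f}
  b6 li={f} lo=∅
  b7 li=∅ lo=∅

Conflict graph:
  e: {j}
  f: {p,q}
  j: {e}
  p: {f}
  q: {f}

Registers:
  {e,j} pairwise interfere (2-clique) ⇒ χ ≥ 2
  assign e→c0 f→c0 j→c1 p→c1 q→c1 — no edge inside a register ⇒ χ ≤ 2
  χ = 2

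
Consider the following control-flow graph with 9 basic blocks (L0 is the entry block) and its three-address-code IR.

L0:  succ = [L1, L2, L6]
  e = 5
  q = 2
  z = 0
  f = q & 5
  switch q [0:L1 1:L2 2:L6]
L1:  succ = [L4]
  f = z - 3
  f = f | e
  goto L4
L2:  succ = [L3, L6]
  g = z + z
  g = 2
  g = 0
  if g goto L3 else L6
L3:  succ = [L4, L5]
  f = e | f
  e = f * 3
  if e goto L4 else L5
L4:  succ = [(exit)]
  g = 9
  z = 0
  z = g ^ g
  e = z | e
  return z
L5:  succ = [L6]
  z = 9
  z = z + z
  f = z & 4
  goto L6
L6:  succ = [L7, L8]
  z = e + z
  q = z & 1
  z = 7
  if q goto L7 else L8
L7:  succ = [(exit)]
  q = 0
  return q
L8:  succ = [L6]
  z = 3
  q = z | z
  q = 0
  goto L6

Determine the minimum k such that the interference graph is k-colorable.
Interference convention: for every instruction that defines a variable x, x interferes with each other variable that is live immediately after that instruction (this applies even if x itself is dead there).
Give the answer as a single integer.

Answer: 4

Analysis:
Block summaries:
  L0: def={e,f,q,z} ue=∅
  L1: def={f} ue={e,z}
  L2: def={g} ue={z}
  L3: def={e,f} ue={e,f}
  L4: def={e,g,z} ue={e}
  L5: def={f,z} ue=∅
  L6: def={q,z} ue={e,z}
  L7: def={q} ue=∅
  L8: def={q,z} ue=∅

Live sets:
  L0: in=∅ out={e,f,z}
  L1: in={e,z} out={e}
  L2: in={e,f,z} out={e,f,z}
  L3: in={e,f} out={e}
  L4: in={e} out=∅
  L5: in={e} out={e,z}
  L6: in={e,z} out={e}
  L7: in=∅ out=∅
  L8: in={e} out={e,z}

Interfere edges:
  e↔{f,g,q,z}
  f↔{e,g,q,z}
  g↔{e,f,z}
  q↔{e,f,z}
  z↔{e,f,g,q}

Colouring:
  clique {e,f,g,z} ⇒ need ≥ 4
  assign e→R0 f→R1 g→R3 q→R3 z→R2 — no edge inside a register ⇒ χ ≤ 4
  χ = 4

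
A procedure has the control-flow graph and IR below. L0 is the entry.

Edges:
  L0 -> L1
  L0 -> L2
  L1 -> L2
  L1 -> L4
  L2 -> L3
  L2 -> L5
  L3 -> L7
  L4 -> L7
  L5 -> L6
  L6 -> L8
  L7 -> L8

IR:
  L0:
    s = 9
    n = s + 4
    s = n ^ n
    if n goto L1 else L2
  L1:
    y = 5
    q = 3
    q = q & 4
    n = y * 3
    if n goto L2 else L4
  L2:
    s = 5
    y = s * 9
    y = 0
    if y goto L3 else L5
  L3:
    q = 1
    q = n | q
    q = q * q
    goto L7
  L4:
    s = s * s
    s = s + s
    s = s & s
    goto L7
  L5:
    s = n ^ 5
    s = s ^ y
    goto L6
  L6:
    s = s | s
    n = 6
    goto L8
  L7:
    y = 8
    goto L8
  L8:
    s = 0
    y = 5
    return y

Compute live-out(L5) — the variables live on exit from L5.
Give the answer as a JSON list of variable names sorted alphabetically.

Per-block:
  L0: {n,s} / ∅
  L1: {n,q,y} / ∅
  L2: {s,y} / ∅
  L3: {q} / {n}
  L4: {s} / {s}
  L5: {s} / {n,y}
  L6: {n,s} / {s}
  L7: {y} / ∅
  L8: {s,y} / ∅

Live sets:
  live L0: ∅→{n,s}
  live L1: {s}→{n,s}
  live L2: {n}→{n,y}
  live L3: {n}→∅
  live L4: {s}→∅
  live L5: {n,y}→{s}
  live L6: {s}→∅
  live L7: ∅→∅
  live L8: ∅→∅

live-out(L5) = ["s"]

Answer: ["s"]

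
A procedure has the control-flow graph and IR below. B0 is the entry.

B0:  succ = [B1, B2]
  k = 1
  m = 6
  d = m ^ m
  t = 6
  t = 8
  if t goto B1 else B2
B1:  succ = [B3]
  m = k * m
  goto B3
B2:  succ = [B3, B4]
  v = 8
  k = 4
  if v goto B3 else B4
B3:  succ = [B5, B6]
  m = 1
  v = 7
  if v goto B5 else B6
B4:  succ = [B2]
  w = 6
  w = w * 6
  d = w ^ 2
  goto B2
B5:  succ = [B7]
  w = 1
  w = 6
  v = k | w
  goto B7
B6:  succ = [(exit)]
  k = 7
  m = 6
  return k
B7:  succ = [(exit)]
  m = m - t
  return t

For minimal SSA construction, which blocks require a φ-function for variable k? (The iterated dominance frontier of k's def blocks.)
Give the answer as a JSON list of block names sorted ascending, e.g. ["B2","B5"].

Answer: ["B2", "B3"]

Working:
idom tree: B1←B0 B2←B0 B3←B0 B4←B2 B5←B3 B6←B3 B7←B5
Dom∩ at merges:
  B2: preds {B0,B4}: {B0} ∩ {B0,B2,B4} = {B0}; idom=B0
  B3: preds {B1,B2}: {B0,B1} ∩ {B0,B2} = {B0}; idom=B0

DF derivation:
  join B2 pred B0: · stop@B0
  join B2 pred B4: B4→B2 stop@B0
  join B3 pred B1: B1 stop@B0
  join B3 pred B2: B2 stop@B0
  DF(B0)=∅
  DF(B1)={B3}
  DF(B2)={B2,B3}
  DF(B3)=∅
  DF(B4)={B2}
  DF(B5)=∅
  DF(B6)=∅
  DF(B7)=∅

φ for k: defs {B0,B2,B6}
  DF⁺ = {B2,B3}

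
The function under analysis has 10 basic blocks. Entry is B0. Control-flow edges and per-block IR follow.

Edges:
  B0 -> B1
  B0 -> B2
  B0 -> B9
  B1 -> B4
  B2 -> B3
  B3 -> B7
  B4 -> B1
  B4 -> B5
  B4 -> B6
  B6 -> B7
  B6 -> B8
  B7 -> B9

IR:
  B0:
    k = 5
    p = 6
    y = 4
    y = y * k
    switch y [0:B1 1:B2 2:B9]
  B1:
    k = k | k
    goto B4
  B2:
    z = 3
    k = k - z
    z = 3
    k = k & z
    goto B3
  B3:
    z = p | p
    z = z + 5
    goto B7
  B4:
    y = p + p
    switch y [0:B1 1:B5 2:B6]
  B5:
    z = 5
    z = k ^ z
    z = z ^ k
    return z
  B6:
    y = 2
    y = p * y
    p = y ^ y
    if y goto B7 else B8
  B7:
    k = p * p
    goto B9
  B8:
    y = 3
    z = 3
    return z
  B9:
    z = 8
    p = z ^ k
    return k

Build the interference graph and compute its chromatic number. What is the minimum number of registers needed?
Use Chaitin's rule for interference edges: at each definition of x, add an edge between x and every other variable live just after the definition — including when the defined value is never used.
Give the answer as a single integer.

Answer: 3

Derivation:
Per-block:
  B0: def={k,p,y} ue=∅
  B1: def={k} ue={k}
  B2: def={k,z} ue={k}
  B3: def={z} ue={p}
  B4: def={y} ue={p}
  B5: def={z} ue={k}
  B6: def={p,y} ue={p}
  B7: def={k} ue={p}
  B8: def={y,z} ue=∅
  B9: def={p,z} ue={k}

Liveness:
  B0 li=∅ lo={k,p}
  B1 li={k,p} lo={k,p}
  B2 li={k,p} lo={p}
  B3 li={p} lo={p}
  B4 li={k,p} lo={k,p}
  B5 li={k} lo=∅
  B6 li={p} lo={p}
  B7 li={p} lo={k}
  B8 li=∅ lo=∅
  B9 li={k} lo=∅

Interfere edges:
  k: {p,y,z}
  p: {k,y,z}
  y: {k,p}
  z: {k,p}

Colouring:
  lower bound: {k,p,y} mutually conflict ⇒ χ ≥ 3
  assign k→R0 p→R1 y→R2 z→R2 — no edge inside a register ⇒ χ ≤ 3
  χ = 3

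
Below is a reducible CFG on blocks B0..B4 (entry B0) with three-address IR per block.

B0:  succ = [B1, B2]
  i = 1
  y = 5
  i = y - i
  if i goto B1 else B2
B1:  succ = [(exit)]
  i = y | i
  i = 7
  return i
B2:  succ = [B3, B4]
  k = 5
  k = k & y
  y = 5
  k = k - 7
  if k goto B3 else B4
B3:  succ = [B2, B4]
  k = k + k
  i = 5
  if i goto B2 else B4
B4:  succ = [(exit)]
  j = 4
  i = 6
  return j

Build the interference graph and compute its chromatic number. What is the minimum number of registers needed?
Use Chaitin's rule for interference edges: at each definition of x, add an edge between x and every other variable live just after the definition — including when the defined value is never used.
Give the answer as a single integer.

Block summaries:
  B0 def {i,y} use ∅
  B1 def {i} use {i,y}
  B2 def {k,y} use {y}
  B3 def {i,k} use {k}
  B4 def {i,j} use ∅

Liveness:
  B0 li=∅ lo={i,y}
  B1 li={i,y} lo=∅
  B2 li={y} lo={k,y}
  B3 li={k,y} lo={y}
  B4 li=∅ lo=∅

Interference:
  i↔{j,y}
  j↔{i}
  k↔{y}
  y↔{i,k}

Colouring:
  lower bound: {i,j} mutually conflict ⇒ χ ≥ 2
  assign i→R0 j→R1 k→R0 y→R1 — no edge inside a register ⇒ χ ≤ 2
  χ = 2

Answer: 2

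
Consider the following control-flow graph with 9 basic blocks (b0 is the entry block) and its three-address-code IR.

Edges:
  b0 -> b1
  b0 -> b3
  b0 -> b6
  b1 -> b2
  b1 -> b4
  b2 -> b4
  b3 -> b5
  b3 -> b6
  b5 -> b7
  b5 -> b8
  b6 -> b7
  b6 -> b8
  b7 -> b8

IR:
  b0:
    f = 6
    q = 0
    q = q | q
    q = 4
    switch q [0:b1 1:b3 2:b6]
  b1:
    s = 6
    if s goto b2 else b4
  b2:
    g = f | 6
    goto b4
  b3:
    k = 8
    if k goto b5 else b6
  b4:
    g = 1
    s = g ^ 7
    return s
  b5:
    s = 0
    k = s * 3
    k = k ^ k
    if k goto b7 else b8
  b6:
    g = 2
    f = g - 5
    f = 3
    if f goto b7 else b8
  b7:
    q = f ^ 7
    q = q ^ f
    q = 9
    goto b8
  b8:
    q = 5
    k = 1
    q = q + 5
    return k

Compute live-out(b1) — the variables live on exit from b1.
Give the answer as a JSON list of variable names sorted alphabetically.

Block summaries:
  b0: {f,q} / ∅
  b1: {s} / ∅
  b2: {g} / {f}
  b3: {k} / ∅
  b4: {g,s} / ∅
  b5: {k,s} / ∅
  b6: {f,g} / ∅
  b7: {q} / {f}
  b8: {k,q} / ∅

Backward fixpoint:
  b0 li=∅ lo={f}
  b1 li={f} lo={f}
  b2 li={f} lo=∅
  b3 li={f} lo={f}
  b4 li=∅ lo=∅
  b5 li={f} lo={f}
  b6 li=∅ lo={f}
  b7 li={f} lo=∅
  b8 li=∅ lo=∅

live-out(b1) = ["f"]

Answer: ["f"]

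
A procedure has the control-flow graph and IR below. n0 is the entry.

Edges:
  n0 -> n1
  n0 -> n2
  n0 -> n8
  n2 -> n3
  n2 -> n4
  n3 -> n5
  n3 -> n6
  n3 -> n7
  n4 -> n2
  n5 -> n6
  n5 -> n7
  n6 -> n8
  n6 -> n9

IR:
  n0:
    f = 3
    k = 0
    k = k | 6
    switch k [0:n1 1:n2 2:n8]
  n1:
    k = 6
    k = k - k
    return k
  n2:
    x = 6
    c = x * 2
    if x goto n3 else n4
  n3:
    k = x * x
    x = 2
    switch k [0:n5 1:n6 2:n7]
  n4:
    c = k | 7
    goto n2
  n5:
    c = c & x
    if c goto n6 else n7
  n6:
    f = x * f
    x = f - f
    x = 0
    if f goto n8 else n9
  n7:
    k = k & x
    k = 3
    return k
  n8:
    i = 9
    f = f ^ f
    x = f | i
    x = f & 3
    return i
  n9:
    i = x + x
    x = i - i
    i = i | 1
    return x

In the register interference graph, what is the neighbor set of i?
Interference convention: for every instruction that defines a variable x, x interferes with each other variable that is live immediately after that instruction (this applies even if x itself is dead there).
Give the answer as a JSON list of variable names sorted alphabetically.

Answer: ["f", "x"]

Analysis:
Block summaries:
  n0 def {f,k} use ∅
  n1 def {k} use ∅
  n2 def {c,x} use ∅
  n3 def {k,x} use {x}
  n4 def {c} use {k}
  n5 def {c} use {c,x}
  n6 def {f,x} use {f,x}
  n7 def {k} use {k,x}
  n8 def {f,i,x} use {f}
  n9 def {i,x} use {x}

Backward fixpoint:
  live n0: ∅→{f,k}
  live n1: ∅→∅
  live n2: {f,k}→{c,f,k,x}
  live n3: {c,f,x}→{c,f,k,x}
  live n4: {f,k}→{f,k}
  live n5: {c,f,k,x}→{f,k,x}
  live n6: {f,x}→{f,x}
  live n7: {k,x}→∅
  live n8: {f}→∅
  live n9: {x}→∅

Interference:
  c↔{f,k,x}
  f↔{c,i,k,x}
  i↔{f,x}
  k↔{c,f,x}
  x↔{c,f,i,k}

N(i) = ["f", "x"]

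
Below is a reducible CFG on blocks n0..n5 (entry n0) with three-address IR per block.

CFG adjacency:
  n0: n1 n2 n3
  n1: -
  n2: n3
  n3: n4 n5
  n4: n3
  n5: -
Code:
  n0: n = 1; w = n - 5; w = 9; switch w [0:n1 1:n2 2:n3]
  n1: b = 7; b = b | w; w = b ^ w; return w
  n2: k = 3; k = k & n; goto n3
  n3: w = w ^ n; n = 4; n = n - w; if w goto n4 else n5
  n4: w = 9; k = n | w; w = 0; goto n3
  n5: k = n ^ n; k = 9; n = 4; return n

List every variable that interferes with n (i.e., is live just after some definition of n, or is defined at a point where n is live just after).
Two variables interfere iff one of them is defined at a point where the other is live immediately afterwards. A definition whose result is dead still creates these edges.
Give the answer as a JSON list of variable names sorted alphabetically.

Per-block:
  n0: def={n,w} ue=∅
  n1: def={b,w} ue={w}
  n2: def={k} ue={n}
  n3: def={n,w} ue={n,w}
  n4: def={k,w} ue={n}
  n5: def={k,n} ue={n}

Live sets:
  n0: in=∅ out={n,w}
  n1: in={w} out=∅
  n2: in={n,w} out={n,w}
  n3: in={n,w} out={n}
  n4: in={n} out={n,w}
  n5: in={n} out=∅

Interference:
  b↔{w}
  k↔{n,w}
  n↔{k,w}
  w↔{b,k,n}

N(n) = ["k", "w"]

Answer: ["k", "w"]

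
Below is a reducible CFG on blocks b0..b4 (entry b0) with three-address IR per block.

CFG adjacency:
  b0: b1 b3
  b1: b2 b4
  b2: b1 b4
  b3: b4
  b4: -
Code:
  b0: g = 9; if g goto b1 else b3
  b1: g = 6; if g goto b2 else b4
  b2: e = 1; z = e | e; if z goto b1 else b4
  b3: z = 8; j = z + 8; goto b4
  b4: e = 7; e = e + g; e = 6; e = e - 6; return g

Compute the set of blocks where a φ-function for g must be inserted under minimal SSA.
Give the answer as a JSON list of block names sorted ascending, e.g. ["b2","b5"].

idom tree: b1←b0 b2←b1 b3←b0 b4←b0
Dom at joins:
  b1: preds {b0,b2}: {b0} ∩ {b0,b1,b2} = {b0}; idom=b0
  b4: preds {b1,b2,b3}: {b0,b1} ∩ {b0,b1,b2} ∩ {b0,b3} = {b0}; idom=b0

DF derivation:
  b1←b0: walk · to b0
  b1←b2: walk b2→b1 to b0
  b4←b1: walk b1 to b0
  b4←b2: walk b2→b1 to b0
  b4←b3: walk b3 to b0
  b0 → ∅
  b1 → {b1,b4}
  b2 → {b1,b4}
  b3 → {b4}
  b4 → ∅

φ for g: defs {b0,b1}
  DF⁺ = {b1,b4}

Answer: ["b1", "b4"]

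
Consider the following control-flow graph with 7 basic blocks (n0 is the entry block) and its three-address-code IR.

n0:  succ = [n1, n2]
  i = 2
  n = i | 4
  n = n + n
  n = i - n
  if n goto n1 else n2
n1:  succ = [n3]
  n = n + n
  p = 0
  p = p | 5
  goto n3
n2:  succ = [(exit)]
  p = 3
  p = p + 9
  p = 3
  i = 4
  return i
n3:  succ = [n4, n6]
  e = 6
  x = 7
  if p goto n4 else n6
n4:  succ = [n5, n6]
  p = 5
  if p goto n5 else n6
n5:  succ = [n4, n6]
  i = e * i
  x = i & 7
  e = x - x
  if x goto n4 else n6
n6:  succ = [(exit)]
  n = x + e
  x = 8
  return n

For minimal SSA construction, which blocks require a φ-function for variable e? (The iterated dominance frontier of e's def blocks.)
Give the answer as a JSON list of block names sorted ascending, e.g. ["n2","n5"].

idom tree: n1←n0 n2←n0 n3←n1 n4←n3 n5←n4 n6←n3
Dom∩ at merges:
  n4: preds {n3,n5}: {n0,n1,n3} ∩ {n0,n1,n3,n4,n5} = {n0,n1,n3}; idom=n3
  n6: preds {n3,n4,n5}: {n0,n1,n3} ∩ {n0,n1,n3,n4} ∩ {n0,n1,n3,n4,n5} = {n0,n1,n3}; idom=n3

Frontier:
  n4←n3: walk · to n3
  n4←n5: walk n5→n4 to n3
  n6←n3: walk · to n3
  n6←n4: walk n4 to n3
  n6←n5: walk n5→n4 to n3
  n0: DF=∅
  n1: DF=∅
  n2: DF=∅
  n3: DF=∅
  n4: DF={n4,n6}
  n5: DF={n4,n6}
  n6: DF=∅

φ for e: defs {n3,n5}
  DF⁺ = {n4,n6}

Answer: ["n4", "n6"]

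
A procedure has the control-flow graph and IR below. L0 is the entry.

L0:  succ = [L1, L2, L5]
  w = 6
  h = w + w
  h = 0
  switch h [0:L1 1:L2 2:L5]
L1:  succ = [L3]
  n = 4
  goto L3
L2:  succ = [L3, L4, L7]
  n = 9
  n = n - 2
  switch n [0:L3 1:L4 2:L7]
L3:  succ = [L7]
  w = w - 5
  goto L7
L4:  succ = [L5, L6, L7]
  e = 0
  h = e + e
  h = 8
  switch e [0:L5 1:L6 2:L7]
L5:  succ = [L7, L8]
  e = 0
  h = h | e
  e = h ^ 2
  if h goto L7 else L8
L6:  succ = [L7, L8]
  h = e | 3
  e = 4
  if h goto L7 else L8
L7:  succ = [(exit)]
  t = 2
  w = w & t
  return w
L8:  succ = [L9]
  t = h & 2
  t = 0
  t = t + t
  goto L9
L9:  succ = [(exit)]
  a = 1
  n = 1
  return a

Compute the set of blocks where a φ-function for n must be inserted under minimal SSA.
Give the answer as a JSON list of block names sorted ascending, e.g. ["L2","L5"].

Answer: ["L3", "L5", "L7", "L8"]

Analysis:
idom tree: L1←L0 L2←L0 L3←L0 L4←L2 L5←L0 L6←L4 L7←L0 L8←L0 L9←L8
Join-block Dom:
  L3: preds {L1,L2}: {L0,L1} ∩ {L0,L2} = {L0}; idom=L0
  L5: preds {L0,L4}: {L0} ∩ {L0,L2,L4} = {L0}; idom=L0
  L7: preds {L2,L3,L4,L5,L6}: {L0,L2} ∩ {L0,L3} ∩ {L0,L2,L4} ∩ {L0,L5} ∩ {L0,L2,L4,L6} = {L0}; idom=L0
  L8: preds {L5,L6}: {L0,L5} ∩ {L0,L2,L4,L6} = {L0}; idom=L0

Frontier:
  join L3 pred L1: L1 stop@L0
  join L3 pred L2: L2 stop@L0
  join L5 pred L0: · stop@L0
  join L5 pred L4: L4→L2 stop@L0
  join L7 pred L2: L2 stop@L0
  join L7 pred L3: L3 stop@L0
  join L7 pred L4: L4→L2 stop@L0
  join L7 pred L5: L5 stop@L0
  join L7 pred L6: L6→L4→L2 stop@L0
  join L8 pred L5: L5 stop@L0
  join L8 pred L6: L6→L4→L2 stop@L0
  DF(L0)=∅
  DF(L1)={L3}
  DF(L2)={L3,L5,L7,L8}
  DF(L3)={L7}
  DF(L4)={L5,L7,L8}
  DF(L5)={L7,L8}
  DF(L6)={L7,L8}
  DF(L7)=∅
  DF(L8)=∅
  DF(L9)=∅

φ for n: defs {L1,L2,L9}
  DF⁺ = {L3,L5,L7,L8}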